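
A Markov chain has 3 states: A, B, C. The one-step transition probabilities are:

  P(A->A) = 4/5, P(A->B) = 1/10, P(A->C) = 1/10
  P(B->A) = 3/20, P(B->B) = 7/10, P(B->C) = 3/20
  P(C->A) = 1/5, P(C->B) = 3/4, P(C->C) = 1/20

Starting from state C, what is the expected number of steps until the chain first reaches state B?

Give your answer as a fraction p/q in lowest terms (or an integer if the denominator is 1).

Let h_i = expected steps to first reach B from state i.
Boundary: h_B = 0.
First-step equations for the other states:
  h_A = 1 + 4/5*h_A + 1/10*h_B + 1/10*h_C
  h_C = 1 + 1/5*h_A + 3/4*h_B + 1/20*h_C

Substituting h_B = 0 and rearranging gives the linear system (I - Q) h = 1:
  [1/5, -1/10] . (h_A, h_C) = 1
  [-1/5, 19/20] . (h_A, h_C) = 1

Solving yields:
  h_A = 105/17
  h_C = 40/17

Starting state is C, so the expected hitting time is h_C = 40/17.

Answer: 40/17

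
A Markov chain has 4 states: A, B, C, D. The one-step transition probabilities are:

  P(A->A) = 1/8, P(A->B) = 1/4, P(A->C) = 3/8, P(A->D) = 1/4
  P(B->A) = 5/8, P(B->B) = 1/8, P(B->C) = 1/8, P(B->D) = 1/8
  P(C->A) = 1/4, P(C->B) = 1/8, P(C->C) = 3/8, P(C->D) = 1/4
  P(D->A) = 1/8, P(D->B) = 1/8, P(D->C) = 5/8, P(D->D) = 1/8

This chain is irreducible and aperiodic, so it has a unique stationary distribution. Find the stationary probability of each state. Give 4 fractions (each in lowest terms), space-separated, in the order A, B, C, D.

Answer: 39/155 97/620 12/31 127/620

Derivation:
The stationary distribution satisfies pi = pi * P, i.e.:
  pi_A = 1/8*pi_A + 5/8*pi_B + 1/4*pi_C + 1/8*pi_D
  pi_B = 1/4*pi_A + 1/8*pi_B + 1/8*pi_C + 1/8*pi_D
  pi_C = 3/8*pi_A + 1/8*pi_B + 3/8*pi_C + 5/8*pi_D
  pi_D = 1/4*pi_A + 1/8*pi_B + 1/4*pi_C + 1/8*pi_D
with normalization: pi_A + pi_B + pi_C + pi_D = 1.

Using the first 3 balance equations plus normalization, the linear system A*pi = b is:
  [-7/8, 5/8, 1/4, 1/8] . pi = 0
  [1/4, -7/8, 1/8, 1/8] . pi = 0
  [3/8, 1/8, -5/8, 5/8] . pi = 0
  [1, 1, 1, 1] . pi = 1

Solving yields:
  pi_A = 39/155
  pi_B = 97/620
  pi_C = 12/31
  pi_D = 127/620

Verification (pi * P):
  39/155*1/8 + 97/620*5/8 + 12/31*1/4 + 127/620*1/8 = 39/155 = pi_A  (ok)
  39/155*1/4 + 97/620*1/8 + 12/31*1/8 + 127/620*1/8 = 97/620 = pi_B  (ok)
  39/155*3/8 + 97/620*1/8 + 12/31*3/8 + 127/620*5/8 = 12/31 = pi_C  (ok)
  39/155*1/4 + 97/620*1/8 + 12/31*1/4 + 127/620*1/8 = 127/620 = pi_D  (ok)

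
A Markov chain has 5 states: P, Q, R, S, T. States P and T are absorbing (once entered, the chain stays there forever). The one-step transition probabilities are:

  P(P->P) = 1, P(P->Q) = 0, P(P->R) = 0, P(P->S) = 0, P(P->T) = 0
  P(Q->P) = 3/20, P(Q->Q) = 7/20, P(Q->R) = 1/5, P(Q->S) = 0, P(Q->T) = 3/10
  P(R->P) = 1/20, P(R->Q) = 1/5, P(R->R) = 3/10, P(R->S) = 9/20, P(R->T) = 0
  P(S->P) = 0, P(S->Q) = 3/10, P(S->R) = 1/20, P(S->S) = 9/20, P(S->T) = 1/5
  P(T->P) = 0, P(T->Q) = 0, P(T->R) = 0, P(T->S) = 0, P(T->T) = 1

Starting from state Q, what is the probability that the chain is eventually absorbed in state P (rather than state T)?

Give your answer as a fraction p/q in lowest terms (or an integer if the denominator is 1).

Answer: 479/1493

Derivation:
Let a_i = P(absorbed in P | start in state i).
Boundary conditions: a_P = 1, a_T = 0.
For each transient state i, a_i = sum_j P(i->j) * a_j:
  a_Q = 3/20*a_P + 7/20*a_Q + 1/5*a_R + 0*a_S + 3/10*a_T
  a_R = 1/20*a_P + 1/5*a_Q + 3/10*a_R + 9/20*a_S + 0*a_T
  a_S = 0*a_P + 3/10*a_Q + 1/20*a_R + 9/20*a_S + 1/5*a_T

Substituting a_P = 1 and a_T = 0, rearrange to (I - Q) a = r where r[i] = P(i -> P):
  [13/20, -1/5, 0] . (a_Q, a_R, a_S) = 3/20
  [-1/5, 7/10, -9/20] . (a_Q, a_R, a_S) = 1/20
  [-3/10, -1/20, 11/20] . (a_Q, a_R, a_S) = 0

Solving yields:
  a_Q = 479/1493
  a_R = 437/1493
  a_S = 301/1493

Starting state is Q, so the absorption probability is a_Q = 479/1493.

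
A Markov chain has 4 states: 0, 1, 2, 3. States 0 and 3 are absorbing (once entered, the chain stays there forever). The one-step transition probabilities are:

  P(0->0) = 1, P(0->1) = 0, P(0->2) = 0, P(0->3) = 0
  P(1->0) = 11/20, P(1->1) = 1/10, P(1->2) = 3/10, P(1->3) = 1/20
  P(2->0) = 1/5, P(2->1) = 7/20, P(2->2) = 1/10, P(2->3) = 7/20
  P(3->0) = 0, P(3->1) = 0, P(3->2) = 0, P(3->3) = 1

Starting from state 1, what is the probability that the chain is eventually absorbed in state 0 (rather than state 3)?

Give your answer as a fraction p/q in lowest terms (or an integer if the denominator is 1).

Answer: 37/47

Derivation:
Let a_i = P(absorbed in 0 | start in state i).
Boundary conditions: a_0 = 1, a_3 = 0.
For each transient state i, a_i = sum_j P(i->j) * a_j:
  a_1 = 11/20*a_0 + 1/10*a_1 + 3/10*a_2 + 1/20*a_3
  a_2 = 1/5*a_0 + 7/20*a_1 + 1/10*a_2 + 7/20*a_3

Substituting a_0 = 1 and a_3 = 0, rearrange to (I - Q) a = r where r[i] = P(i -> 0):
  [9/10, -3/10] . (a_1, a_2) = 11/20
  [-7/20, 9/10] . (a_1, a_2) = 1/5

Solving yields:
  a_1 = 37/47
  a_2 = 149/282

Starting state is 1, so the absorption probability is a_1 = 37/47.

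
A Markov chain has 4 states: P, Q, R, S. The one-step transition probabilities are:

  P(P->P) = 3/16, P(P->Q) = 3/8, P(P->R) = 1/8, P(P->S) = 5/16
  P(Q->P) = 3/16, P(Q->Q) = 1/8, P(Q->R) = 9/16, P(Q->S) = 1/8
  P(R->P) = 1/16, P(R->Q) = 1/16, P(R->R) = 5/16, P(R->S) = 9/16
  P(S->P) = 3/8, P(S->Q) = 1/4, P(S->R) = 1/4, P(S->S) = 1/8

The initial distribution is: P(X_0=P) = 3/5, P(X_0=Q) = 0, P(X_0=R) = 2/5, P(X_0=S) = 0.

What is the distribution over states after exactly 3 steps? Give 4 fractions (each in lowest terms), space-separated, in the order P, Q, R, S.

Propagating the distribution step by step (d_{t+1} = d_t * P):
d_0 = (P=3/5, Q=0, R=2/5, S=0)
  d_1[P] = 3/5*3/16 + 0*3/16 + 2/5*1/16 + 0*3/8 = 11/80
  d_1[Q] = 3/5*3/8 + 0*1/8 + 2/5*1/16 + 0*1/4 = 1/4
  d_1[R] = 3/5*1/8 + 0*9/16 + 2/5*5/16 + 0*1/4 = 1/5
  d_1[S] = 3/5*5/16 + 0*1/8 + 2/5*9/16 + 0*1/8 = 33/80
d_1 = (P=11/80, Q=1/4, R=1/5, S=33/80)
  d_2[P] = 11/80*3/16 + 1/4*3/16 + 1/5*1/16 + 33/80*3/8 = 307/1280
  d_2[Q] = 11/80*3/8 + 1/4*1/8 + 1/5*1/16 + 33/80*1/4 = 127/640
  d_2[R] = 11/80*1/8 + 1/4*9/16 + 1/5*5/16 + 33/80*1/4 = 207/640
  d_2[S] = 11/80*5/16 + 1/4*1/8 + 1/5*9/16 + 33/80*1/8 = 61/256
d_2 = (P=307/1280, Q=127/640, R=207/640, S=61/256)
  d_3[P] = 307/1280*3/16 + 127/640*3/16 + 207/640*1/16 + 61/256*3/8 = 3927/20480
  d_3[Q] = 307/1280*3/8 + 127/640*1/8 + 207/640*1/16 + 61/256*1/4 = 249/1280
  d_3[R] = 307/1280*1/8 + 127/640*9/16 + 207/640*5/16 + 61/256*1/4 = 619/2048
  d_3[S] = 307/1280*5/16 + 127/640*1/8 + 207/640*9/16 + 61/256*1/8 = 6379/20480
d_3 = (P=3927/20480, Q=249/1280, R=619/2048, S=6379/20480)

Answer: 3927/20480 249/1280 619/2048 6379/20480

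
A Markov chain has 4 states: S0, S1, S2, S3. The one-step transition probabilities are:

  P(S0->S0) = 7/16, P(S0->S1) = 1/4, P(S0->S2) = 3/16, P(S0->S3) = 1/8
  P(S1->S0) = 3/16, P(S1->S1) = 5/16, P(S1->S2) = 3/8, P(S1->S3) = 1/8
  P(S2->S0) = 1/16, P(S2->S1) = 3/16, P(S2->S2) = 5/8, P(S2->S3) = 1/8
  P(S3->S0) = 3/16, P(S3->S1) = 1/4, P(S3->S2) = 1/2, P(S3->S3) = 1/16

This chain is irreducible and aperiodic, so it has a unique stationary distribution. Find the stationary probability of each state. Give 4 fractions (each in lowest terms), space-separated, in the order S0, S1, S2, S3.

The stationary distribution satisfies pi = pi * P, i.e.:
  pi_S0 = 7/16*pi_S0 + 3/16*pi_S1 + 1/16*pi_S2 + 3/16*pi_S3
  pi_S1 = 1/4*pi_S0 + 5/16*pi_S1 + 3/16*pi_S2 + 1/4*pi_S3
  pi_S2 = 3/16*pi_S0 + 3/8*pi_S1 + 5/8*pi_S2 + 1/2*pi_S3
  pi_S3 = 1/8*pi_S0 + 1/8*pi_S1 + 1/8*pi_S2 + 1/16*pi_S3
with normalization: pi_S0 + pi_S1 + pi_S2 + pi_S3 = 1.

Using the first 3 balance equations plus normalization, the linear system A*pi = b is:
  [-9/16, 3/16, 1/16, 3/16] . pi = 0
  [1/4, -11/16, 3/16, 1/4] . pi = 0
  [3/16, 3/8, -3/8, 1/2] . pi = 0
  [1, 1, 1, 1] . pi = 1

Solving yields:
  pi_S0 = 200/1173
  pi_S1 = 551/2346
  pi_S2 = 373/782
  pi_S3 = 2/17

Verification (pi * P):
  200/1173*7/16 + 551/2346*3/16 + 373/782*1/16 + 2/17*3/16 = 200/1173 = pi_S0  (ok)
  200/1173*1/4 + 551/2346*5/16 + 373/782*3/16 + 2/17*1/4 = 551/2346 = pi_S1  (ok)
  200/1173*3/16 + 551/2346*3/8 + 373/782*5/8 + 2/17*1/2 = 373/782 = pi_S2  (ok)
  200/1173*1/8 + 551/2346*1/8 + 373/782*1/8 + 2/17*1/16 = 2/17 = pi_S3  (ok)

Answer: 200/1173 551/2346 373/782 2/17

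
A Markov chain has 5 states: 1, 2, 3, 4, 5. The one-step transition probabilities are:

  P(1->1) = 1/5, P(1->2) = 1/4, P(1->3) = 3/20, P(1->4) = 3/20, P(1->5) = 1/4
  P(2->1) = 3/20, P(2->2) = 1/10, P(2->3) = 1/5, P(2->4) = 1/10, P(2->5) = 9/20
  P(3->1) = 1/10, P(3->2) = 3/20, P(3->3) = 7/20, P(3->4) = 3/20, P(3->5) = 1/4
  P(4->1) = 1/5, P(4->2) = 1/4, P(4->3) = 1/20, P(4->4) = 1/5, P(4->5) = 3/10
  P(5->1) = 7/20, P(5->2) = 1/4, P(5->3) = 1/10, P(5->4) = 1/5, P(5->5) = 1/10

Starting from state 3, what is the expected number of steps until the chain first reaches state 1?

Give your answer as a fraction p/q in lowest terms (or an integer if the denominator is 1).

Answer: 25840/4893

Derivation:
Let h_i = expected steps to first reach 1 from state i.
Boundary: h_1 = 0.
First-step equations for the other states:
  h_2 = 1 + 3/20*h_1 + 1/10*h_2 + 1/5*h_3 + 1/10*h_4 + 9/20*h_5
  h_3 = 1 + 1/10*h_1 + 3/20*h_2 + 7/20*h_3 + 3/20*h_4 + 1/4*h_5
  h_4 = 1 + 1/5*h_1 + 1/4*h_2 + 1/20*h_3 + 1/5*h_4 + 3/10*h_5
  h_5 = 1 + 7/20*h_1 + 1/4*h_2 + 1/10*h_3 + 1/5*h_4 + 1/10*h_5

Substituting h_1 = 0 and rearranging gives the linear system (I - Q) h = 1:
  [9/10, -1/5, -1/10, -9/20] . (h_2, h_3, h_4, h_5) = 1
  [-3/20, 13/20, -3/20, -1/4] . (h_2, h_3, h_4, h_5) = 1
  [-1/4, -1/20, 4/5, -3/10] . (h_2, h_3, h_4, h_5) = 1
  [-1/4, -1/10, -1/5, 9/10] . (h_2, h_3, h_4, h_5) = 1

Solving yields:
  h_2 = 55140/11417
  h_3 = 25840/4893
  h_4 = 158020/34251
  h_5 = 139220/34251

Starting state is 3, so the expected hitting time is h_3 = 25840/4893.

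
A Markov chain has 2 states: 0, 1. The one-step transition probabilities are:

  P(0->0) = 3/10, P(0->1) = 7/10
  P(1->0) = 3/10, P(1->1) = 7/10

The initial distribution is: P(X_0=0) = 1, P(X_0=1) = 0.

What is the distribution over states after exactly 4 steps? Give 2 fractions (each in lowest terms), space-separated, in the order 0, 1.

Propagating the distribution step by step (d_{t+1} = d_t * P):
d_0 = (0=1, 1=0)
  d_1[0] = 1*3/10 + 0*3/10 = 3/10
  d_1[1] = 1*7/10 + 0*7/10 = 7/10
d_1 = (0=3/10, 1=7/10)
  d_2[0] = 3/10*3/10 + 7/10*3/10 = 3/10
  d_2[1] = 3/10*7/10 + 7/10*7/10 = 7/10
d_2 = (0=3/10, 1=7/10)
  d_3[0] = 3/10*3/10 + 7/10*3/10 = 3/10
  d_3[1] = 3/10*7/10 + 7/10*7/10 = 7/10
d_3 = (0=3/10, 1=7/10)
  d_4[0] = 3/10*3/10 + 7/10*3/10 = 3/10
  d_4[1] = 3/10*7/10 + 7/10*7/10 = 7/10
d_4 = (0=3/10, 1=7/10)

Answer: 3/10 7/10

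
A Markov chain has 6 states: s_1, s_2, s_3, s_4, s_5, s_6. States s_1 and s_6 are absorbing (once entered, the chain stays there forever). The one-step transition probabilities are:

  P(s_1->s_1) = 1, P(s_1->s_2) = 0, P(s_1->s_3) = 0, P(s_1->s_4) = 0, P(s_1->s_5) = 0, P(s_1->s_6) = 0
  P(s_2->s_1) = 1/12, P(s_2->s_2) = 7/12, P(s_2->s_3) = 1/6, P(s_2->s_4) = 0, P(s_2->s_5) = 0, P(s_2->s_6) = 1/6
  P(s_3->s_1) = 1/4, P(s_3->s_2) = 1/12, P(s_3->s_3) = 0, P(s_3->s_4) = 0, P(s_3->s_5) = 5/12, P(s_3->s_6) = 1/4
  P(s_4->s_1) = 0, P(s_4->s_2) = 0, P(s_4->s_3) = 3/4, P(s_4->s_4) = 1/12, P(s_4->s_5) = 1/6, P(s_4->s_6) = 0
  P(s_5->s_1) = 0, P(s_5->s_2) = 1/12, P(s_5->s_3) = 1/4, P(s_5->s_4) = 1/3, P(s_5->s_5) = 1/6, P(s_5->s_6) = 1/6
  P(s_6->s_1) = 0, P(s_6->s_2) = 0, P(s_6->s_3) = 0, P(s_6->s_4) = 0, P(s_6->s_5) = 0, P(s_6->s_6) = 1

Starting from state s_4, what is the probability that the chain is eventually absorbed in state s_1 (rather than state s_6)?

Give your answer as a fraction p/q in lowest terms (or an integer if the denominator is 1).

Answer: 21/53

Derivation:
Let a_i = P(absorbed in s_1 | start in state i).
Boundary conditions: a_s_1 = 1, a_s_6 = 0.
For each transient state i, a_i = sum_j P(i->j) * a_j:
  a_s_2 = 1/12*a_s_1 + 7/12*a_s_2 + 1/6*a_s_3 + 0*a_s_4 + 0*a_s_5 + 1/6*a_s_6
  a_s_3 = 1/4*a_s_1 + 1/12*a_s_2 + 0*a_s_3 + 0*a_s_4 + 5/12*a_s_5 + 1/4*a_s_6
  a_s_4 = 0*a_s_1 + 0*a_s_2 + 3/4*a_s_3 + 1/12*a_s_4 + 1/6*a_s_5 + 0*a_s_6
  a_s_5 = 0*a_s_1 + 1/12*a_s_2 + 1/4*a_s_3 + 1/3*a_s_4 + 1/6*a_s_5 + 1/6*a_s_6

Substituting a_s_1 = 1 and a_s_6 = 0, rearrange to (I - Q) a = r where r[i] = P(i -> s_1):
  [5/12, -1/6, 0, 0] . (a_s_2, a_s_3, a_s_4, a_s_5) = 1/12
  [-1/12, 1, 0, -5/12] . (a_s_2, a_s_3, a_s_4, a_s_5) = 1/4
  [0, -3/4, 11/12, -1/6] . (a_s_2, a_s_3, a_s_4, a_s_5) = 0
  [-1/12, -1/4, -1/3, 5/6] . (a_s_2, a_s_3, a_s_4, a_s_5) = 0

Solving yields:
  a_s_2 = 213/583
  a_s_3 = 241/583
  a_s_4 = 21/53
  a_s_5 = 186/583

Starting state is s_4, so the absorption probability is a_s_4 = 21/53.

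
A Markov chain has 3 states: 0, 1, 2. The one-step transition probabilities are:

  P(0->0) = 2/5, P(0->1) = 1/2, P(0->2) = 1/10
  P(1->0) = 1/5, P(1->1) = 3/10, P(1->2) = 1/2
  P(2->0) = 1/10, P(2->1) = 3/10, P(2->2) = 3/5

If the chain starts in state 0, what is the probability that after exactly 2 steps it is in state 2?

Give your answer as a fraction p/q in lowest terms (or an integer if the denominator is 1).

Answer: 7/20

Derivation:
Computing P^2 by repeated multiplication:
P^1 =
  0: [2/5, 1/2, 1/10]
  1: [1/5, 3/10, 1/2]
  2: [1/10, 3/10, 3/5]
P^2 =
  0: [27/100, 19/50, 7/20]
  1: [19/100, 17/50, 47/100]
  2: [4/25, 8/25, 13/25]

(P^2)[0 -> 2] = 7/20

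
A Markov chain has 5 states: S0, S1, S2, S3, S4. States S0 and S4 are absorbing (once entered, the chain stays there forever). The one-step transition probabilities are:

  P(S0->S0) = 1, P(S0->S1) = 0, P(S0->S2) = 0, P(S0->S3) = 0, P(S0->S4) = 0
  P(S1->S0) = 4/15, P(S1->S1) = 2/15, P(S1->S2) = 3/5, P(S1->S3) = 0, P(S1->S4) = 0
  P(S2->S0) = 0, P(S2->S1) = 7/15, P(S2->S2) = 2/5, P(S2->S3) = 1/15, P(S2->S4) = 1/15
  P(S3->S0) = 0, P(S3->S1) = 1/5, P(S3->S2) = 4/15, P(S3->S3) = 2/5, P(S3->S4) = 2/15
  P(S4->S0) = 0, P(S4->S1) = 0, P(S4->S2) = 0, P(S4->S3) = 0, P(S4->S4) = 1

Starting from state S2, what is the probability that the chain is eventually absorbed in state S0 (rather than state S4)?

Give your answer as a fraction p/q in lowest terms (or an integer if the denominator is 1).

Let a_i = P(absorbed in S0 | start in state i).
Boundary conditions: a_S0 = 1, a_S4 = 0.
For each transient state i, a_i = sum_j P(i->j) * a_j:
  a_S1 = 4/15*a_S0 + 2/15*a_S1 + 3/5*a_S2 + 0*a_S3 + 0*a_S4
  a_S2 = 0*a_S0 + 7/15*a_S1 + 2/5*a_S2 + 1/15*a_S3 + 1/15*a_S4
  a_S3 = 0*a_S0 + 1/5*a_S1 + 4/15*a_S2 + 2/5*a_S3 + 2/15*a_S4

Substituting a_S0 = 1 and a_S4 = 0, rearrange to (I - Q) a = r where r[i] = P(i -> S0):
  [13/15, -3/5, 0] . (a_S1, a_S2, a_S3) = 4/15
  [-7/15, 3/5, -1/15] . (a_S1, a_S2, a_S3) = 0
  [-1/5, -4/15, 3/5] . (a_S1, a_S2, a_S3) = 0

Solving yields:
  a_S1 = 28/37
  a_S2 = 24/37
  a_S3 = 20/37

Starting state is S2, so the absorption probability is a_S2 = 24/37.

Answer: 24/37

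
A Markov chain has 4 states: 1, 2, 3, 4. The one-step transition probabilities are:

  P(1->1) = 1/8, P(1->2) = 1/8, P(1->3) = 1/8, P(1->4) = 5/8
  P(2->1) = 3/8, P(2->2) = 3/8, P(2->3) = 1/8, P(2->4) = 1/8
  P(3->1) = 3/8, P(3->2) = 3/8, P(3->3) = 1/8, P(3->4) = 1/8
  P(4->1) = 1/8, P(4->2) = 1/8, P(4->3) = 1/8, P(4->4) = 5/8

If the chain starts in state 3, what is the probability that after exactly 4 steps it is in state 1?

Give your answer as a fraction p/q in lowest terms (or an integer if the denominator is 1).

Answer: 27/128

Derivation:
Computing P^4 by repeated multiplication:
P^1 =
  1: [1/8, 1/8, 1/8, 5/8]
  2: [3/8, 3/8, 1/8, 1/8]
  3: [3/8, 3/8, 1/8, 1/8]
  4: [1/8, 1/8, 1/8, 5/8]
P^2 =
  1: [3/16, 3/16, 1/8, 1/2]
  2: [1/4, 1/4, 1/8, 3/8]
  3: [1/4, 1/4, 1/8, 3/8]
  4: [3/16, 3/16, 1/8, 1/2]
P^3 =
  1: [13/64, 13/64, 1/8, 15/32]
  2: [7/32, 7/32, 1/8, 7/16]
  3: [7/32, 7/32, 1/8, 7/16]
  4: [13/64, 13/64, 1/8, 15/32]
P^4 =
  1: [53/256, 53/256, 1/8, 59/128]
  2: [27/128, 27/128, 1/8, 29/64]
  3: [27/128, 27/128, 1/8, 29/64]
  4: [53/256, 53/256, 1/8, 59/128]

(P^4)[3 -> 1] = 27/128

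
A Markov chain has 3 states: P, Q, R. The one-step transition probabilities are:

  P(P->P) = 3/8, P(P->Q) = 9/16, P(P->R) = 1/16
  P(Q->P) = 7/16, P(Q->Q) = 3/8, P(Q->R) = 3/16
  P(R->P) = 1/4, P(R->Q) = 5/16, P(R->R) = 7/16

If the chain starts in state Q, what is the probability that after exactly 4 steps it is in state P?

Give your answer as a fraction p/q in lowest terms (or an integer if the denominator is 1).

Answer: 12417/32768

Derivation:
Computing P^4 by repeated multiplication:
P^1 =
  P: [3/8, 9/16, 1/16]
  Q: [7/16, 3/8, 3/16]
  R: [1/4, 5/16, 7/16]
P^2 =
  P: [103/256, 113/256, 5/32]
  Q: [3/8, 57/128, 23/128]
  R: [87/256, 101/256, 17/64]
P^3 =
  P: [1569/4096, 1805/4096, 361/2048]
  Q: [779/2048, 889/2048, 95/512]
  R: [1501/4096, 1729/4096, 433/2048]
P^4 =
  P: [24937/65536, 28561/65536, 6019/32768]
  Q: [12417/32768, 14245/32768, 3053/16384]
  R: [24573/65536, 28213/65536, 6375/32768]

(P^4)[Q -> P] = 12417/32768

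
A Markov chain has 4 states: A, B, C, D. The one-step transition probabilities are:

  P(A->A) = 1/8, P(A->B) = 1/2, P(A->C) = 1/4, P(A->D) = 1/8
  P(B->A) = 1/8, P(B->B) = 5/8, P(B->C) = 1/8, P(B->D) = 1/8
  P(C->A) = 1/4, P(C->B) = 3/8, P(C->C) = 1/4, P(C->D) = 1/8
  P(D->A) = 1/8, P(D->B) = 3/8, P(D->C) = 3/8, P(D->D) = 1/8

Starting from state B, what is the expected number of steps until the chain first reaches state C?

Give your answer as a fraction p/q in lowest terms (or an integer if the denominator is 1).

Let h_i = expected steps to first reach C from state i.
Boundary: h_C = 0.
First-step equations for the other states:
  h_A = 1 + 1/8*h_A + 1/2*h_B + 1/4*h_C + 1/8*h_D
  h_B = 1 + 1/8*h_A + 5/8*h_B + 1/8*h_C + 1/8*h_D
  h_D = 1 + 1/8*h_A + 3/8*h_B + 3/8*h_C + 1/8*h_D

Substituting h_C = 0 and rearranging gives the linear system (I - Q) h = 1:
  [7/8, -1/2, -1/8] . (h_A, h_B, h_D) = 1
  [-1/8, 3/8, -1/8] . (h_A, h_B, h_D) = 1
  [-1/8, -3/8, 7/8] . (h_A, h_B, h_D) = 1

Solving yields:
  h_A = 56/11
  h_B = 64/11
  h_D = 48/11

Starting state is B, so the expected hitting time is h_B = 64/11.

Answer: 64/11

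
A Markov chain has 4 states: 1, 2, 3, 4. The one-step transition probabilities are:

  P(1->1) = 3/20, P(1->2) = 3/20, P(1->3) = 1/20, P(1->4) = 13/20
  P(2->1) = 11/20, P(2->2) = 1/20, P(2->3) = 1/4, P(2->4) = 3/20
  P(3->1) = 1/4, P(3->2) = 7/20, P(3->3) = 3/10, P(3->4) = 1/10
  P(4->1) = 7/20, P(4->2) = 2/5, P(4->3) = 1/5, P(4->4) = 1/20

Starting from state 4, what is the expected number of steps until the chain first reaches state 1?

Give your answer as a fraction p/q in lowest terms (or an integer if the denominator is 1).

Answer: 9740/3737

Derivation:
Let h_i = expected steps to first reach 1 from state i.
Boundary: h_1 = 0.
First-step equations for the other states:
  h_2 = 1 + 11/20*h_1 + 1/20*h_2 + 1/4*h_3 + 3/20*h_4
  h_3 = 1 + 1/4*h_1 + 7/20*h_2 + 3/10*h_3 + 1/10*h_4
  h_4 = 1 + 7/20*h_1 + 2/5*h_2 + 1/5*h_3 + 1/20*h_4

Substituting h_1 = 0 and rearranging gives the linear system (I - Q) h = 1:
  [19/20, -1/4, -3/20] . (h_2, h_3, h_4) = 1
  [-7/20, 7/10, -1/10] . (h_2, h_3, h_4) = 1
  [-2/5, -1/5, 19/20] . (h_2, h_3, h_4) = 1

Solving yields:
  h_2 = 8340/3737
  h_3 = 10900/3737
  h_4 = 9740/3737

Starting state is 4, so the expected hitting time is h_4 = 9740/3737.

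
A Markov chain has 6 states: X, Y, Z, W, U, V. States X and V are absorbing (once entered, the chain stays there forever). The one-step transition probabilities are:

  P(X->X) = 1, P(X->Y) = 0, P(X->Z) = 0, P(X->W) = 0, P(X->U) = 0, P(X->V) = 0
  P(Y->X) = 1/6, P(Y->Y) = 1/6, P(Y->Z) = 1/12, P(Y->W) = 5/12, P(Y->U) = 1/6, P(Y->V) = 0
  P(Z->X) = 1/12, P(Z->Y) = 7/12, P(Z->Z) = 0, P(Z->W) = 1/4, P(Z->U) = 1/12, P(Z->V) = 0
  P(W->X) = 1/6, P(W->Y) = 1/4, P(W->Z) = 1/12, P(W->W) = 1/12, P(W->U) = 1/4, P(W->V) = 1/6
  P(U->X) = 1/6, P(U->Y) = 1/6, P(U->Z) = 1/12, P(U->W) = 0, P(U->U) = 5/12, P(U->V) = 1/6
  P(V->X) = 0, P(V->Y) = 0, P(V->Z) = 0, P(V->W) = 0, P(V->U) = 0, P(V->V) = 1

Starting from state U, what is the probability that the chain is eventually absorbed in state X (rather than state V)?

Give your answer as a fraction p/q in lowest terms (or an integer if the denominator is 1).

Let a_i = P(absorbed in X | start in state i).
Boundary conditions: a_X = 1, a_V = 0.
For each transient state i, a_i = sum_j P(i->j) * a_j:
  a_Y = 1/6*a_X + 1/6*a_Y + 1/12*a_Z + 5/12*a_W + 1/6*a_U + 0*a_V
  a_Z = 1/12*a_X + 7/12*a_Y + 0*a_Z + 1/4*a_W + 1/12*a_U + 0*a_V
  a_W = 1/6*a_X + 1/4*a_Y + 1/12*a_Z + 1/12*a_W + 1/4*a_U + 1/6*a_V
  a_U = 1/6*a_X + 1/6*a_Y + 1/12*a_Z + 0*a_W + 5/12*a_U + 1/6*a_V

Substituting a_X = 1 and a_V = 0, rearrange to (I - Q) a = r where r[i] = P(i -> X):
  [5/6, -1/12, -5/12, -1/6] . (a_Y, a_Z, a_W, a_U) = 1/6
  [-7/12, 1, -1/4, -1/12] . (a_Y, a_Z, a_W, a_U) = 1/12
  [-1/4, -1/12, 11/12, -1/4] . (a_Y, a_Z, a_W, a_U) = 1/6
  [-1/6, -1/12, 0, 7/12] . (a_Y, a_Z, a_W, a_U) = 1/6

Solving yields:
  a_Y = 745/1107
  a_Z = 247/369
  a_W = 215/369
  a_U = 635/1107

Starting state is U, so the absorption probability is a_U = 635/1107.

Answer: 635/1107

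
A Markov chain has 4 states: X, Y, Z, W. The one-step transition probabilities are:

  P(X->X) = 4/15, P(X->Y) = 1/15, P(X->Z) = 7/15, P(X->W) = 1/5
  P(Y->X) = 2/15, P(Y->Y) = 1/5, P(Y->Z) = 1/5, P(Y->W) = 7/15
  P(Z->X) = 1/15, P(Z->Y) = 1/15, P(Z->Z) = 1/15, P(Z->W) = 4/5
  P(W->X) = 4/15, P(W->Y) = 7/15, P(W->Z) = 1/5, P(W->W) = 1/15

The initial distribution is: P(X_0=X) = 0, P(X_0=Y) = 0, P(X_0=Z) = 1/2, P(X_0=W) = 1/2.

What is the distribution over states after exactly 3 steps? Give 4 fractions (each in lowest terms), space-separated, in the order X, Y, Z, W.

Answer: 623/3375 149/675 757/3375 10/27

Derivation:
Propagating the distribution step by step (d_{t+1} = d_t * P):
d_0 = (X=0, Y=0, Z=1/2, W=1/2)
  d_1[X] = 0*4/15 + 0*2/15 + 1/2*1/15 + 1/2*4/15 = 1/6
  d_1[Y] = 0*1/15 + 0*1/5 + 1/2*1/15 + 1/2*7/15 = 4/15
  d_1[Z] = 0*7/15 + 0*1/5 + 1/2*1/15 + 1/2*1/5 = 2/15
  d_1[W] = 0*1/5 + 0*7/15 + 1/2*4/5 + 1/2*1/15 = 13/30
d_1 = (X=1/6, Y=4/15, Z=2/15, W=13/30)
  d_2[X] = 1/6*4/15 + 4/15*2/15 + 2/15*1/15 + 13/30*4/15 = 46/225
  d_2[Y] = 1/6*1/15 + 4/15*1/5 + 2/15*1/15 + 13/30*7/15 = 62/225
  d_2[Z] = 1/6*7/15 + 4/15*1/5 + 2/15*1/15 + 13/30*1/5 = 17/75
  d_2[W] = 1/6*1/5 + 4/15*7/15 + 2/15*4/5 + 13/30*1/15 = 22/75
d_2 = (X=46/225, Y=62/225, Z=17/75, W=22/75)
  d_3[X] = 46/225*4/15 + 62/225*2/15 + 17/75*1/15 + 22/75*4/15 = 623/3375
  d_3[Y] = 46/225*1/15 + 62/225*1/5 + 17/75*1/15 + 22/75*7/15 = 149/675
  d_3[Z] = 46/225*7/15 + 62/225*1/5 + 17/75*1/15 + 22/75*1/5 = 757/3375
  d_3[W] = 46/225*1/5 + 62/225*7/15 + 17/75*4/5 + 22/75*1/15 = 10/27
d_3 = (X=623/3375, Y=149/675, Z=757/3375, W=10/27)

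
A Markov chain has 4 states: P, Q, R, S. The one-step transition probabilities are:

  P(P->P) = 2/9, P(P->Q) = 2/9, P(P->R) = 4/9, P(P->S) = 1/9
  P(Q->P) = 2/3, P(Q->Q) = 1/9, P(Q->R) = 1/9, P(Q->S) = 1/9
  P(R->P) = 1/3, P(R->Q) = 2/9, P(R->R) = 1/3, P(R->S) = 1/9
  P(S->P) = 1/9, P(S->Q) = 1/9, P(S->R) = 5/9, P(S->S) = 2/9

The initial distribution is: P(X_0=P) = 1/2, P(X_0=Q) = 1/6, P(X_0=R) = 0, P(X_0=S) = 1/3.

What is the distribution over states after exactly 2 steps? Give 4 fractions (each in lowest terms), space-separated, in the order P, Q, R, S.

Answer: 53/162 91/486 29/81 31/243

Derivation:
Propagating the distribution step by step (d_{t+1} = d_t * P):
d_0 = (P=1/2, Q=1/6, R=0, S=1/3)
  d_1[P] = 1/2*2/9 + 1/6*2/3 + 0*1/3 + 1/3*1/9 = 7/27
  d_1[Q] = 1/2*2/9 + 1/6*1/9 + 0*2/9 + 1/3*1/9 = 1/6
  d_1[R] = 1/2*4/9 + 1/6*1/9 + 0*1/3 + 1/3*5/9 = 23/54
  d_1[S] = 1/2*1/9 + 1/6*1/9 + 0*1/9 + 1/3*2/9 = 4/27
d_1 = (P=7/27, Q=1/6, R=23/54, S=4/27)
  d_2[P] = 7/27*2/9 + 1/6*2/3 + 23/54*1/3 + 4/27*1/9 = 53/162
  d_2[Q] = 7/27*2/9 + 1/6*1/9 + 23/54*2/9 + 4/27*1/9 = 91/486
  d_2[R] = 7/27*4/9 + 1/6*1/9 + 23/54*1/3 + 4/27*5/9 = 29/81
  d_2[S] = 7/27*1/9 + 1/6*1/9 + 23/54*1/9 + 4/27*2/9 = 31/243
d_2 = (P=53/162, Q=91/486, R=29/81, S=31/243)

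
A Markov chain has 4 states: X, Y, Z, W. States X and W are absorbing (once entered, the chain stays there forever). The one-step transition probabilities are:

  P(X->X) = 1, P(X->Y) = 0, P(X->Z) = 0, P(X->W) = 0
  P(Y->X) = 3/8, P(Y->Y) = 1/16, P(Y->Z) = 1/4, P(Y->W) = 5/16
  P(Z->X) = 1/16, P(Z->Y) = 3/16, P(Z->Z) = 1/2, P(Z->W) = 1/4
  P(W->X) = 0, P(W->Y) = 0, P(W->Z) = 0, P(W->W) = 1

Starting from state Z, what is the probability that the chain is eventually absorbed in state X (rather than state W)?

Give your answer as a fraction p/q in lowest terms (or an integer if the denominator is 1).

Let a_i = P(absorbed in X | start in state i).
Boundary conditions: a_X = 1, a_W = 0.
For each transient state i, a_i = sum_j P(i->j) * a_j:
  a_Y = 3/8*a_X + 1/16*a_Y + 1/4*a_Z + 5/16*a_W
  a_Z = 1/16*a_X + 3/16*a_Y + 1/2*a_Z + 1/4*a_W

Substituting a_X = 1 and a_W = 0, rearrange to (I - Q) a = r where r[i] = P(i -> X):
  [15/16, -1/4] . (a_Y, a_Z) = 3/8
  [-3/16, 1/2] . (a_Y, a_Z) = 1/16

Solving yields:
  a_Y = 13/27
  a_Z = 11/36

Starting state is Z, so the absorption probability is a_Z = 11/36.

Answer: 11/36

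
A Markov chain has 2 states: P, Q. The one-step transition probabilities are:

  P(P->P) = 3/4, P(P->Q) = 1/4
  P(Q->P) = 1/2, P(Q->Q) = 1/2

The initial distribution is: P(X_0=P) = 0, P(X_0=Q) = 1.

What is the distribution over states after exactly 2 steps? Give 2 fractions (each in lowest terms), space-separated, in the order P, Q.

Propagating the distribution step by step (d_{t+1} = d_t * P):
d_0 = (P=0, Q=1)
  d_1[P] = 0*3/4 + 1*1/2 = 1/2
  d_1[Q] = 0*1/4 + 1*1/2 = 1/2
d_1 = (P=1/2, Q=1/2)
  d_2[P] = 1/2*3/4 + 1/2*1/2 = 5/8
  d_2[Q] = 1/2*1/4 + 1/2*1/2 = 3/8
d_2 = (P=5/8, Q=3/8)

Answer: 5/8 3/8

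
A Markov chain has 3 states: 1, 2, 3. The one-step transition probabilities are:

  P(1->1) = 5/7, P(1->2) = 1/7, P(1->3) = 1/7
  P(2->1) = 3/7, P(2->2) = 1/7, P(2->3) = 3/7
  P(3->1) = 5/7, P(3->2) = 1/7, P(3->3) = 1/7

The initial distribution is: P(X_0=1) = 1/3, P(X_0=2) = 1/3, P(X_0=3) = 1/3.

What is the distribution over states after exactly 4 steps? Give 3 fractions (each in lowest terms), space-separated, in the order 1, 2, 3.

Propagating the distribution step by step (d_{t+1} = d_t * P):
d_0 = (1=1/3, 2=1/3, 3=1/3)
  d_1[1] = 1/3*5/7 + 1/3*3/7 + 1/3*5/7 = 13/21
  d_1[2] = 1/3*1/7 + 1/3*1/7 + 1/3*1/7 = 1/7
  d_1[3] = 1/3*1/7 + 1/3*3/7 + 1/3*1/7 = 5/21
d_1 = (1=13/21, 2=1/7, 3=5/21)
  d_2[1] = 13/21*5/7 + 1/7*3/7 + 5/21*5/7 = 33/49
  d_2[2] = 13/21*1/7 + 1/7*1/7 + 5/21*1/7 = 1/7
  d_2[3] = 13/21*1/7 + 1/7*3/7 + 5/21*1/7 = 9/49
d_2 = (1=33/49, 2=1/7, 3=9/49)
  d_3[1] = 33/49*5/7 + 1/7*3/7 + 9/49*5/7 = 33/49
  d_3[2] = 33/49*1/7 + 1/7*1/7 + 9/49*1/7 = 1/7
  d_3[3] = 33/49*1/7 + 1/7*3/7 + 9/49*1/7 = 9/49
d_3 = (1=33/49, 2=1/7, 3=9/49)
  d_4[1] = 33/49*5/7 + 1/7*3/7 + 9/49*5/7 = 33/49
  d_4[2] = 33/49*1/7 + 1/7*1/7 + 9/49*1/7 = 1/7
  d_4[3] = 33/49*1/7 + 1/7*3/7 + 9/49*1/7 = 9/49
d_4 = (1=33/49, 2=1/7, 3=9/49)

Answer: 33/49 1/7 9/49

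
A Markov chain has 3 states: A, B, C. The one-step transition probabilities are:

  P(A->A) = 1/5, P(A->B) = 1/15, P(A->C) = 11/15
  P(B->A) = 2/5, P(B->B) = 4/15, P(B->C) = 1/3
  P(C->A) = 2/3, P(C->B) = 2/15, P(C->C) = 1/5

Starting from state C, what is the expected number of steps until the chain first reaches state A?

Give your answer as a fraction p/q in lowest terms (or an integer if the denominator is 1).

Answer: 195/122

Derivation:
Let h_i = expected steps to first reach A from state i.
Boundary: h_A = 0.
First-step equations for the other states:
  h_B = 1 + 2/5*h_A + 4/15*h_B + 1/3*h_C
  h_C = 1 + 2/3*h_A + 2/15*h_B + 1/5*h_C

Substituting h_A = 0 and rearranging gives the linear system (I - Q) h = 1:
  [11/15, -1/3] . (h_B, h_C) = 1
  [-2/15, 4/5] . (h_B, h_C) = 1

Solving yields:
  h_B = 255/122
  h_C = 195/122

Starting state is C, so the expected hitting time is h_C = 195/122.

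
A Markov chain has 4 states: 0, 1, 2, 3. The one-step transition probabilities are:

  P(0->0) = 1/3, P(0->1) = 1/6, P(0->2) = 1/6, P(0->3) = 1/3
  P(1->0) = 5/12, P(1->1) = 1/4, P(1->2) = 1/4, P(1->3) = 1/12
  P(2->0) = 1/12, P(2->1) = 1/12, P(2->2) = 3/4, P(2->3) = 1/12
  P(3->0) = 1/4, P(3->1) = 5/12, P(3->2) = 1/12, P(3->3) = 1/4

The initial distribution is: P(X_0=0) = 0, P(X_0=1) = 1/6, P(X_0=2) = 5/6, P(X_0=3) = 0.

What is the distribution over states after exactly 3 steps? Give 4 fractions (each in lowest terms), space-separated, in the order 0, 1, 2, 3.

Propagating the distribution step by step (d_{t+1} = d_t * P):
d_0 = (0=0, 1=1/6, 2=5/6, 3=0)
  d_1[0] = 0*1/3 + 1/6*5/12 + 5/6*1/12 + 0*1/4 = 5/36
  d_1[1] = 0*1/6 + 1/6*1/4 + 5/6*1/12 + 0*5/12 = 1/9
  d_1[2] = 0*1/6 + 1/6*1/4 + 5/6*3/4 + 0*1/12 = 2/3
  d_1[3] = 0*1/3 + 1/6*1/12 + 5/6*1/12 + 0*1/4 = 1/12
d_1 = (0=5/36, 1=1/9, 2=2/3, 3=1/12)
  d_2[0] = 5/36*1/3 + 1/9*5/12 + 2/3*1/12 + 1/12*1/4 = 73/432
  d_2[1] = 5/36*1/6 + 1/9*1/4 + 2/3*1/12 + 1/12*5/12 = 61/432
  d_2[2] = 5/36*1/6 + 1/9*1/4 + 2/3*3/4 + 1/12*1/12 = 241/432
  d_2[3] = 5/36*1/3 + 1/9*1/12 + 2/3*1/12 + 1/12*1/4 = 19/144
d_2 = (0=73/432, 1=61/432, 2=241/432, 3=19/144)
  d_3[0] = 73/432*1/3 + 61/432*5/12 + 241/432*1/12 + 19/144*1/4 = 1009/5184
  d_3[1] = 73/432*1/6 + 61/432*1/4 + 241/432*1/12 + 19/144*5/12 = 95/576
  d_3[2] = 73/432*1/6 + 61/432*1/4 + 241/432*3/4 + 19/144*1/12 = 2555/5184
  d_3[3] = 73/432*1/3 + 61/432*1/12 + 241/432*1/12 + 19/144*1/4 = 85/576
d_3 = (0=1009/5184, 1=95/576, 2=2555/5184, 3=85/576)

Answer: 1009/5184 95/576 2555/5184 85/576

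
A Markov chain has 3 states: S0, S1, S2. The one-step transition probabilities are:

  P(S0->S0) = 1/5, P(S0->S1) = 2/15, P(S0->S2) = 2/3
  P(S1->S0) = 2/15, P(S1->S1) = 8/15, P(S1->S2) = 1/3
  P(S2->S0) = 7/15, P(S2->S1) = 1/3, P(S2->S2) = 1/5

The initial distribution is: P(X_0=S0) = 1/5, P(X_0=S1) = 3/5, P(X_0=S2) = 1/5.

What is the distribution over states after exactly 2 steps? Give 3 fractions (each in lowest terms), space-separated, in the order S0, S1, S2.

Answer: 34/125 28/75 133/375

Derivation:
Propagating the distribution step by step (d_{t+1} = d_t * P):
d_0 = (S0=1/5, S1=3/5, S2=1/5)
  d_1[S0] = 1/5*1/5 + 3/5*2/15 + 1/5*7/15 = 16/75
  d_1[S1] = 1/5*2/15 + 3/5*8/15 + 1/5*1/3 = 31/75
  d_1[S2] = 1/5*2/3 + 3/5*1/3 + 1/5*1/5 = 28/75
d_1 = (S0=16/75, S1=31/75, S2=28/75)
  d_2[S0] = 16/75*1/5 + 31/75*2/15 + 28/75*7/15 = 34/125
  d_2[S1] = 16/75*2/15 + 31/75*8/15 + 28/75*1/3 = 28/75
  d_2[S2] = 16/75*2/3 + 31/75*1/3 + 28/75*1/5 = 133/375
d_2 = (S0=34/125, S1=28/75, S2=133/375)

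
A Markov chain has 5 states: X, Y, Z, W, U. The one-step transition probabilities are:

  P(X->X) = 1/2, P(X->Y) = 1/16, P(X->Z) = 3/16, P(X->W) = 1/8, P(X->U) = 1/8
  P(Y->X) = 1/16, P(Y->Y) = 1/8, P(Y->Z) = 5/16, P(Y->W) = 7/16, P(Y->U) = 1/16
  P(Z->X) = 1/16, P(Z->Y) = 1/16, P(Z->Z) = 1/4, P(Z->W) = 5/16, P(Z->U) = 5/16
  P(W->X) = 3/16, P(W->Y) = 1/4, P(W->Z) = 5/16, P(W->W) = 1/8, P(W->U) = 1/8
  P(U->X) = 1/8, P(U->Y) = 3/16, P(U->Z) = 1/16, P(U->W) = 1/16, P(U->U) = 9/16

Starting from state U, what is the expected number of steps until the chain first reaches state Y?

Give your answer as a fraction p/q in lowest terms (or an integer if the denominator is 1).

Answer: 1202/183

Derivation:
Let h_i = expected steps to first reach Y from state i.
Boundary: h_Y = 0.
First-step equations for the other states:
  h_X = 1 + 1/2*h_X + 1/16*h_Y + 3/16*h_Z + 1/8*h_W + 1/8*h_U
  h_Z = 1 + 1/16*h_X + 1/16*h_Y + 1/4*h_Z + 5/16*h_W + 5/16*h_U
  h_W = 1 + 3/16*h_X + 1/4*h_Y + 5/16*h_Z + 1/8*h_W + 1/8*h_U
  h_U = 1 + 1/8*h_X + 3/16*h_Y + 1/16*h_Z + 1/16*h_W + 9/16*h_U

Substituting h_Y = 0 and rearranging gives the linear system (I - Q) h = 1:
  [1/2, -3/16, -1/8, -1/8] . (h_X, h_Z, h_W, h_U) = 1
  [-1/16, 3/4, -5/16, -5/16] . (h_X, h_Z, h_W, h_U) = 1
  [-3/16, -5/16, 7/8, -1/8] . (h_X, h_Z, h_W, h_U) = 1
  [-1/8, -1/16, -1/16, 7/16] . (h_X, h_Z, h_W, h_U) = 1

Solving yields:
  h_X = 1472/183
  h_Z = 1360/183
  h_W = 394/61
  h_U = 1202/183

Starting state is U, so the expected hitting time is h_U = 1202/183.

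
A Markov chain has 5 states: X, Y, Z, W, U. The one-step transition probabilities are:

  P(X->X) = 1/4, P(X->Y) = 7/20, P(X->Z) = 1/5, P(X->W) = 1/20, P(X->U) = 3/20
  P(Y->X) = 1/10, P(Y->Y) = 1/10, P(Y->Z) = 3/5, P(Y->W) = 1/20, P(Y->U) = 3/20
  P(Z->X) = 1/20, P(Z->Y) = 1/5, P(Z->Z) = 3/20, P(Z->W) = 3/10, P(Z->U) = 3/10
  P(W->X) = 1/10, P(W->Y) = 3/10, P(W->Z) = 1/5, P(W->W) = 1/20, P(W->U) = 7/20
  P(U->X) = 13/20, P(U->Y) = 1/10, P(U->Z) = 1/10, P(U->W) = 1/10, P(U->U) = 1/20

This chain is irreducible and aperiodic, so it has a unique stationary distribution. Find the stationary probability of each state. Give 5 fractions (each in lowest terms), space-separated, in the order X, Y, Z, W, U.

Answer: 14084/61867 51091/247468 15514/61867 30273/247468 11928/61867

Derivation:
The stationary distribution satisfies pi = pi * P, i.e.:
  pi_X = 1/4*pi_X + 1/10*pi_Y + 1/20*pi_Z + 1/10*pi_W + 13/20*pi_U
  pi_Y = 7/20*pi_X + 1/10*pi_Y + 1/5*pi_Z + 3/10*pi_W + 1/10*pi_U
  pi_Z = 1/5*pi_X + 3/5*pi_Y + 3/20*pi_Z + 1/5*pi_W + 1/10*pi_U
  pi_W = 1/20*pi_X + 1/20*pi_Y + 3/10*pi_Z + 1/20*pi_W + 1/10*pi_U
  pi_U = 3/20*pi_X + 3/20*pi_Y + 3/10*pi_Z + 7/20*pi_W + 1/20*pi_U
with normalization: pi_X + pi_Y + pi_Z + pi_W + pi_U = 1.

Using the first 4 balance equations plus normalization, the linear system A*pi = b is:
  [-3/4, 1/10, 1/20, 1/10, 13/20] . pi = 0
  [7/20, -9/10, 1/5, 3/10, 1/10] . pi = 0
  [1/5, 3/5, -17/20, 1/5, 1/10] . pi = 0
  [1/20, 1/20, 3/10, -19/20, 1/10] . pi = 0
  [1, 1, 1, 1, 1] . pi = 1

Solving yields:
  pi_X = 14084/61867
  pi_Y = 51091/247468
  pi_Z = 15514/61867
  pi_W = 30273/247468
  pi_U = 11928/61867

Verification (pi * P):
  14084/61867*1/4 + 51091/247468*1/10 + 15514/61867*1/20 + 30273/247468*1/10 + 11928/61867*13/20 = 14084/61867 = pi_X  (ok)
  14084/61867*7/20 + 51091/247468*1/10 + 15514/61867*1/5 + 30273/247468*3/10 + 11928/61867*1/10 = 51091/247468 = pi_Y  (ok)
  14084/61867*1/5 + 51091/247468*3/5 + 15514/61867*3/20 + 30273/247468*1/5 + 11928/61867*1/10 = 15514/61867 = pi_Z  (ok)
  14084/61867*1/20 + 51091/247468*1/20 + 15514/61867*3/10 + 30273/247468*1/20 + 11928/61867*1/10 = 30273/247468 = pi_W  (ok)
  14084/61867*3/20 + 51091/247468*3/20 + 15514/61867*3/10 + 30273/247468*7/20 + 11928/61867*1/20 = 11928/61867 = pi_U  (ok)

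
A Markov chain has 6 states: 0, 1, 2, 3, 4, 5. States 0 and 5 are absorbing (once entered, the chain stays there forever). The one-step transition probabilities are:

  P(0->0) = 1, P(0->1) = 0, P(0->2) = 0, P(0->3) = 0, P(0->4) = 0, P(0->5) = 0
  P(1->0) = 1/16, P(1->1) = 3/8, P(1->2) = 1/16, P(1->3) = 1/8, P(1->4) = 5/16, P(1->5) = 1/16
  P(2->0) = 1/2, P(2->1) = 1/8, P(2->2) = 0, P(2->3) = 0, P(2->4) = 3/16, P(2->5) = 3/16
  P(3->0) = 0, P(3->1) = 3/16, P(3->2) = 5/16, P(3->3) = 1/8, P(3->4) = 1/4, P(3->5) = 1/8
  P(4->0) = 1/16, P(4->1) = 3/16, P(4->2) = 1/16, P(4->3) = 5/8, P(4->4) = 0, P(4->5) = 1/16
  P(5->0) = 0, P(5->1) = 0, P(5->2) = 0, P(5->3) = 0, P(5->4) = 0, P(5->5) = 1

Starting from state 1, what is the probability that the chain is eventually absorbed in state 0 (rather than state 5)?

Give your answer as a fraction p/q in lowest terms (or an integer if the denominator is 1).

Let a_i = P(absorbed in 0 | start in state i).
Boundary conditions: a_0 = 1, a_5 = 0.
For each transient state i, a_i = sum_j P(i->j) * a_j:
  a_1 = 1/16*a_0 + 3/8*a_1 + 1/16*a_2 + 1/8*a_3 + 5/16*a_4 + 1/16*a_5
  a_2 = 1/2*a_0 + 1/8*a_1 + 0*a_2 + 0*a_3 + 3/16*a_4 + 3/16*a_5
  a_3 = 0*a_0 + 3/16*a_1 + 5/16*a_2 + 1/8*a_3 + 1/4*a_4 + 1/8*a_5
  a_4 = 1/16*a_0 + 3/16*a_1 + 1/16*a_2 + 5/8*a_3 + 0*a_4 + 1/16*a_5

Substituting a_0 = 1 and a_5 = 0, rearrange to (I - Q) a = r where r[i] = P(i -> 0):
  [5/8, -1/16, -1/8, -5/16] . (a_1, a_2, a_3, a_4) = 1/16
  [-1/8, 1, 0, -3/16] . (a_1, a_2, a_3, a_4) = 1/2
  [-3/16, -5/16, 7/8, -1/4] . (a_1, a_2, a_3, a_4) = 0
  [-3/16, -1/16, -5/8, 1] . (a_1, a_2, a_3, a_4) = 1/16

Solving yields:
  a_1 = 1181/2276
  a_2 = 6011/9104
  a_3 = 8965/18208
  a_4 = 579/1138

Starting state is 1, so the absorption probability is a_1 = 1181/2276.

Answer: 1181/2276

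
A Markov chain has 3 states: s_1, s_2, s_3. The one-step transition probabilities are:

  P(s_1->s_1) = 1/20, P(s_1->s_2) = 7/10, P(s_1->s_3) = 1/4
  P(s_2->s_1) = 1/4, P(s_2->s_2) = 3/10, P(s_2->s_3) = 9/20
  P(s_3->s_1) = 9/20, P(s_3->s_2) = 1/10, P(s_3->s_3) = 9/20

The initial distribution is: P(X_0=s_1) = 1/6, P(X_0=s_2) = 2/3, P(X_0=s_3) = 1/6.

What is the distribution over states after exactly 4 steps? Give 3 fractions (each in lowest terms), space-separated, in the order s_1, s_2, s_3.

Propagating the distribution step by step (d_{t+1} = d_t * P):
d_0 = (s_1=1/6, s_2=2/3, s_3=1/6)
  d_1[s_1] = 1/6*1/20 + 2/3*1/4 + 1/6*9/20 = 1/4
  d_1[s_2] = 1/6*7/10 + 2/3*3/10 + 1/6*1/10 = 1/3
  d_1[s_3] = 1/6*1/4 + 2/3*9/20 + 1/6*9/20 = 5/12
d_1 = (s_1=1/4, s_2=1/3, s_3=5/12)
  d_2[s_1] = 1/4*1/20 + 1/3*1/4 + 5/12*9/20 = 17/60
  d_2[s_2] = 1/4*7/10 + 1/3*3/10 + 5/12*1/10 = 19/60
  d_2[s_3] = 1/4*1/4 + 1/3*9/20 + 5/12*9/20 = 2/5
d_2 = (s_1=17/60, s_2=19/60, s_3=2/5)
  d_3[s_1] = 17/60*1/20 + 19/60*1/4 + 2/5*9/20 = 41/150
  d_3[s_2] = 17/60*7/10 + 19/60*3/10 + 2/5*1/10 = 1/3
  d_3[s_3] = 17/60*1/4 + 19/60*9/20 + 2/5*9/20 = 59/150
d_3 = (s_1=41/150, s_2=1/3, s_3=59/150)
  d_4[s_1] = 41/150*1/20 + 1/3*1/4 + 59/150*9/20 = 137/500
  d_4[s_2] = 41/150*7/10 + 1/3*3/10 + 59/150*1/10 = 124/375
  d_4[s_3] = 41/150*1/4 + 1/3*9/20 + 59/150*9/20 = 593/1500
d_4 = (s_1=137/500, s_2=124/375, s_3=593/1500)

Answer: 137/500 124/375 593/1500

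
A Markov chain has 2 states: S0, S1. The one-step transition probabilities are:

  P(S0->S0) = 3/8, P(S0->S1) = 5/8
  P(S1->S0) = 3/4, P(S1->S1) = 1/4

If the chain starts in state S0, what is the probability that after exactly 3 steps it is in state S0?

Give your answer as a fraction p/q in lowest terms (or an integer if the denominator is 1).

Answer: 267/512

Derivation:
Computing P^3 by repeated multiplication:
P^1 =
  S0: [3/8, 5/8]
  S1: [3/4, 1/4]
P^2 =
  S0: [39/64, 25/64]
  S1: [15/32, 17/32]
P^3 =
  S0: [267/512, 245/512]
  S1: [147/256, 109/256]

(P^3)[S0 -> S0] = 267/512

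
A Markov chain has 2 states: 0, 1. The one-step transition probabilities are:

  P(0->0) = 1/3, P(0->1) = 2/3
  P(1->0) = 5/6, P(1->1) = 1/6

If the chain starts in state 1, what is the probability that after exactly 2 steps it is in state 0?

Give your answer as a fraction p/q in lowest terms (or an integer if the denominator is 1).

Computing P^2 by repeated multiplication:
P^1 =
  0: [1/3, 2/3]
  1: [5/6, 1/6]
P^2 =
  0: [2/3, 1/3]
  1: [5/12, 7/12]

(P^2)[1 -> 0] = 5/12

Answer: 5/12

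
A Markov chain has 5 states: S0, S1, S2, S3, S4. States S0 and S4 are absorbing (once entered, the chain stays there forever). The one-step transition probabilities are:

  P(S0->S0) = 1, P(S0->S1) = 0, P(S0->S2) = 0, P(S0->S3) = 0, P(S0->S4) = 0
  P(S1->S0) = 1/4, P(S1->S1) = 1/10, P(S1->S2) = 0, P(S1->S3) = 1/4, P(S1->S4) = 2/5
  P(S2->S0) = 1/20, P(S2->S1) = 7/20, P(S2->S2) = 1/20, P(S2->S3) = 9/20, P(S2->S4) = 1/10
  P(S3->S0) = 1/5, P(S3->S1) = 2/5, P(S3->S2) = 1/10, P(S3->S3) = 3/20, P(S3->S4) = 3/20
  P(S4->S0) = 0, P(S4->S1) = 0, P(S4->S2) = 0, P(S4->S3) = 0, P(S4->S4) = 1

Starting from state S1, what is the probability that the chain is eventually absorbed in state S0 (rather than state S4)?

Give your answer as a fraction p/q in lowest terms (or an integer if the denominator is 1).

Let a_i = P(absorbed in S0 | start in state i).
Boundary conditions: a_S0 = 1, a_S4 = 0.
For each transient state i, a_i = sum_j P(i->j) * a_j:
  a_S1 = 1/4*a_S0 + 1/10*a_S1 + 0*a_S2 + 1/4*a_S3 + 2/5*a_S4
  a_S2 = 1/20*a_S0 + 7/20*a_S1 + 1/20*a_S2 + 9/20*a_S3 + 1/10*a_S4
  a_S3 = 1/5*a_S0 + 2/5*a_S1 + 1/10*a_S2 + 3/20*a_S3 + 3/20*a_S4

Substituting a_S0 = 1 and a_S4 = 0, rearrange to (I - Q) a = r where r[i] = P(i -> S0):
  [9/10, 0, -1/4] . (a_S1, a_S2, a_S3) = 1/4
  [-7/20, 19/20, -9/20] . (a_S1, a_S2, a_S3) = 1/20
  [-2/5, -1/10, 17/20] . (a_S1, a_S2, a_S3) = 1/5

Solving yields:
  a_S1 = 383/932
  a_S2 = 2009/4660
  a_S3 = 1117/2330

Starting state is S1, so the absorption probability is a_S1 = 383/932.

Answer: 383/932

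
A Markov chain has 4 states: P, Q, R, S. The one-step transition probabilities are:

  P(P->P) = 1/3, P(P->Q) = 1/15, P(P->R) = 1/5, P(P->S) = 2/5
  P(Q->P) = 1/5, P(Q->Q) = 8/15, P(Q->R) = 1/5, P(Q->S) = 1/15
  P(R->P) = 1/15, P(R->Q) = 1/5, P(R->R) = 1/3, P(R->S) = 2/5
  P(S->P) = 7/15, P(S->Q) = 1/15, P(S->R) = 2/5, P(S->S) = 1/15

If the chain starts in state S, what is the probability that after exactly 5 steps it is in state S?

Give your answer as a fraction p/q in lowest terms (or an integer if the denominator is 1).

Computing P^5 by repeated multiplication:
P^1 =
  P: [1/3, 1/15, 1/5, 2/5]
  Q: [1/5, 8/15, 1/5, 1/15]
  R: [1/15, 1/5, 1/3, 2/5]
  S: [7/15, 1/15, 2/5, 1/15]
P^2 =
  P: [73/225, 28/225, 23/75, 11/45]
  Q: [49/225, 77/225, 6/25, 1/5]
  R: [61/225, 46/225, 73/225, 1/5]
  S: [17/75, 34/225, 4/15, 16/45]
P^3 =
  P: [301/1125, 559/3375, 326/1125, 187/675]
  Q: [169/675, 872/3375, 34/125, 148/675]
  R: [277/1125, 77/375, 956/3375, 179/675]
  S: [977/3375, 583/3375, 23/75, 52/225]
P^4 =
  P: [2743/10125, 9244/50625, 1654/5625, 284/1125]
  Q: [4313/16875, 2263/10125, 4727/16875, 2438/10125]
  R: [299/1125, 10138/50625, 14722/50625, 2462/10125]
  S: [13129/50625, 9526/50625, 323/1125, 2687/10125]
P^5 =
  P: [200653/759375, 29021/151875, 24443/84375, 38726/151875]
  Q: [198151/759375, 158192/759375, 72269/253125, 2483/10125]
  R: [198581/759375, 10069/50625, 218249/759375, 38302/151875]
  S: [67601/253125, 146377/759375, 118/405, 37789/151875]

(P^5)[S -> S] = 37789/151875

Answer: 37789/151875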